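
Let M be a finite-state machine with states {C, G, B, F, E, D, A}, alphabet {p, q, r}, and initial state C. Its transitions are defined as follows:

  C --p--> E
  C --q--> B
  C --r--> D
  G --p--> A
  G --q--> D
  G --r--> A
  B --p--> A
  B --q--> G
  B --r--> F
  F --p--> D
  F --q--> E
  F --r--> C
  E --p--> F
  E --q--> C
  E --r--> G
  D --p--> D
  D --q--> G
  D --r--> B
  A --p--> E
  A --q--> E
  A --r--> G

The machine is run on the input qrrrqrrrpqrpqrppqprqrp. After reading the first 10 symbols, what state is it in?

C → B → F → C → D → G → A → G → A → E → C
After 10 symbols: C.

C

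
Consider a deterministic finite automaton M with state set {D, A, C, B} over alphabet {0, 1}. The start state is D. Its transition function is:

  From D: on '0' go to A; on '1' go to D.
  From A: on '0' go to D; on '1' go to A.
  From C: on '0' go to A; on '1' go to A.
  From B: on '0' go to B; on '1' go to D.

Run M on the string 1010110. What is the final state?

A

start at D
read '1': D → D
read '0': D → A
read '1': A → A
read '0': A → D
read '1': D → D
read '1': D → D
read '0': D → A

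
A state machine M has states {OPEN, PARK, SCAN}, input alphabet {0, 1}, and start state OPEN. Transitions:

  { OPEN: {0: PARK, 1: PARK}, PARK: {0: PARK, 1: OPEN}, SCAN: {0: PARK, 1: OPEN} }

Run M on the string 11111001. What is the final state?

OPEN → PARK → OPEN → PARK → OPEN → PARK → PARK → PARK → OPEN

OPEN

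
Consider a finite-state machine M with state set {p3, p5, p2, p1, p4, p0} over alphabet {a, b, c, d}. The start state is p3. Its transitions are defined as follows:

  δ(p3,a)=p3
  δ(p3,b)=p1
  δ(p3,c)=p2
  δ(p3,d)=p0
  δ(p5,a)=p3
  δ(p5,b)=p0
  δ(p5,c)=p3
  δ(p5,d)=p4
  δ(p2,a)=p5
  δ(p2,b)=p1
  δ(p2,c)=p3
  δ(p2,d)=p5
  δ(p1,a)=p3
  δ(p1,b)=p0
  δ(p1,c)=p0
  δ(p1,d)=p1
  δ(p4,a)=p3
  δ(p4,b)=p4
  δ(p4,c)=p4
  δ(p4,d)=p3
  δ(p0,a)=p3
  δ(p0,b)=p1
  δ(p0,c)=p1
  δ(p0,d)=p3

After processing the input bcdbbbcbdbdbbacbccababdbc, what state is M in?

p1

p3 → p1 → p0 → p3 → p1 → p0 → p1 → p0 → p1 → p1 → p0 → p3 → p1 → p0 → p3 → p2 → p1 → p0 → p1 → p3 → p1 → p3 → p1 → p1 → p0 → p1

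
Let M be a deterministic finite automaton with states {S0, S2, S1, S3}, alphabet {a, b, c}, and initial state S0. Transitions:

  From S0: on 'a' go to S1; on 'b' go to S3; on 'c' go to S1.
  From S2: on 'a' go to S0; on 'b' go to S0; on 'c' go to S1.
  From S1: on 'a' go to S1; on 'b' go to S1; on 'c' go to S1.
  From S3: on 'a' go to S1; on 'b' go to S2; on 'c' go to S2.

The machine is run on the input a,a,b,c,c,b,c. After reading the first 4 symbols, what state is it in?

start at S0
read 'a': S0 → S1
read 'a': S1 → S1
read 'b': S1 → S1
read 'c': S1 → S1
After 4 symbols: S1.

S1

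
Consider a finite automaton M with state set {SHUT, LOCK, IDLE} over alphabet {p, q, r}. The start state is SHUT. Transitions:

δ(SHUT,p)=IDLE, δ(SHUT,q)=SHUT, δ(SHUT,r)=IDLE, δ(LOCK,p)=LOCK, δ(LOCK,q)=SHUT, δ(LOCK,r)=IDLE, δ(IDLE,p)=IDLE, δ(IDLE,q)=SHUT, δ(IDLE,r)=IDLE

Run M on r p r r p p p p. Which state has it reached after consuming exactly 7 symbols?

start at SHUT
read 'r': SHUT → IDLE
read 'p': IDLE → IDLE
read 'r': IDLE → IDLE
read 'r': IDLE → IDLE
read 'p': IDLE → IDLE
read 'p': IDLE → IDLE
read 'p': IDLE → IDLE
After 7 symbols: IDLE.

IDLE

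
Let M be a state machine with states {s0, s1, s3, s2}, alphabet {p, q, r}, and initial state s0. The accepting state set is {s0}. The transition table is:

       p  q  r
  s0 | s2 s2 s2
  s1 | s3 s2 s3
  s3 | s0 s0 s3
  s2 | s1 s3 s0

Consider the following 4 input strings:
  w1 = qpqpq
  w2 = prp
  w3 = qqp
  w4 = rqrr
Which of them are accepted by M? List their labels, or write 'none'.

w1: Trace: s0 -q-> s2 -p-> s1 -q-> s2 -p-> s1 -q-> s2  → end s2, rejected
w2: Trace: s0 -p-> s2 -r-> s0 -p-> s2  → end s2, rejected
w3: Trace: s0 -q-> s2 -q-> s3 -p-> s0  → end s0, accepted
w4: Trace: s0 -r-> s2 -q-> s3 -r-> s3 -r-> s3  → end s3, rejected

w3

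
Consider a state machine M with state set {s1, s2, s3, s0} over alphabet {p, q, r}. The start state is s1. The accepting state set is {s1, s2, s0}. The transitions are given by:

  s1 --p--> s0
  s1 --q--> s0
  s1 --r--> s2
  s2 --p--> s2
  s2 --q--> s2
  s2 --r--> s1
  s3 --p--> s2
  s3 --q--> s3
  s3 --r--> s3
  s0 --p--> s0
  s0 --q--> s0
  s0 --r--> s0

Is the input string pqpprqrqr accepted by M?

Yes

start at s1
read 'p': s1 → s0
read 'q': s0 → s0
read 'p': s0 → s0
read 'p': s0 → s0
read 'r': s0 → s0
read 'q': s0 → s0
read 'r': s0 → s0
read 'q': s0 → s0
read 'r': s0 → s0
End state s0 is accepting.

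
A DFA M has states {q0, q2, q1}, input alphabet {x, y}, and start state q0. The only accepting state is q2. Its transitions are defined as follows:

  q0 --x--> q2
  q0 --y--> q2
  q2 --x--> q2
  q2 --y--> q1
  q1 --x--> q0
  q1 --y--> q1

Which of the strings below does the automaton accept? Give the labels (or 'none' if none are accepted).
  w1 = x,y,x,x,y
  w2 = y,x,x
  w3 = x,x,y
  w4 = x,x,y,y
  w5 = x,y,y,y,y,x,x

w2, w5

w1: q0 → q2 → q1 → q0 → q2 → q1  → end q1, rejected
w2: q0 → q2 → q2 → q2  → end q2, accepted
w3: q0 → q2 → q2 → q1  → end q1, rejected
w4: q0 → q2 → q2 → q1 → q1  → end q1, rejected
w5: q0 → q2 → q1 → q1 → q1 → q1 → q0 → q2  → end q2, accepted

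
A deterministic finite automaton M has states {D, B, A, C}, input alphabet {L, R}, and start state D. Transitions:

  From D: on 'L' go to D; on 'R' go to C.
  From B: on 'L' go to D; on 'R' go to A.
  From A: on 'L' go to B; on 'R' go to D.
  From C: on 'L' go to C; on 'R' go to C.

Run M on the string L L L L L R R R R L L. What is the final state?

Trace: D -L-> D -L-> D -L-> D -L-> D -L-> D -R-> C -R-> C -R-> C -R-> C -L-> C -L-> C

C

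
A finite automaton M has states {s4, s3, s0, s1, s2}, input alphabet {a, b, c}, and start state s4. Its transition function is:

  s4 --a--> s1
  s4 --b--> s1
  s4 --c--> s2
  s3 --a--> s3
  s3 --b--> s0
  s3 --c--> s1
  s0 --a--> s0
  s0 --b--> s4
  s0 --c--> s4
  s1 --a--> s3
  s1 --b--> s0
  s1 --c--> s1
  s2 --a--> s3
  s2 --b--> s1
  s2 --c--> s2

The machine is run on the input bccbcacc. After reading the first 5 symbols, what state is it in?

s4

start at s4
read 'b': s4 → s1
read 'c': s1 → s1
read 'c': s1 → s1
read 'b': s1 → s0
read 'c': s0 → s4
After 5 symbols: s4.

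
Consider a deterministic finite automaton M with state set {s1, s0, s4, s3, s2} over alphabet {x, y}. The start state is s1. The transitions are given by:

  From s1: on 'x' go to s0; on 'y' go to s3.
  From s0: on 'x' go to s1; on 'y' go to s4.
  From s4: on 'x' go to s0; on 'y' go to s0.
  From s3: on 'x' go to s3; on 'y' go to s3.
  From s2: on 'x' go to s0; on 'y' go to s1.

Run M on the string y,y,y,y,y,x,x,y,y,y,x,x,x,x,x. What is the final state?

Trace: s1 -y-> s3 -y-> s3 -y-> s3 -y-> s3 -y-> s3 -x-> s3 -x-> s3 -y-> s3 -y-> s3 -y-> s3 -x-> s3 -x-> s3 -x-> s3 -x-> s3 -x-> s3

s3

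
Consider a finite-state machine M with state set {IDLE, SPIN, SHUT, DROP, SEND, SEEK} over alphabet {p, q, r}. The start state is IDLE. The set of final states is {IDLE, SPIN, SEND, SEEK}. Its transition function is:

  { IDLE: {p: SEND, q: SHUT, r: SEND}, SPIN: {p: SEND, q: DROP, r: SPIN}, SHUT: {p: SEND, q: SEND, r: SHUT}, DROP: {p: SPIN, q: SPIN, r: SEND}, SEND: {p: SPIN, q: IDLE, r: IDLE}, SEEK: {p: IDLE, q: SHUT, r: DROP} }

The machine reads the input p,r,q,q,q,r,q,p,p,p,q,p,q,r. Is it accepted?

Yes

start at IDLE
read 'p': IDLE → SEND
read 'r': SEND → IDLE
read 'q': IDLE → SHUT
read 'q': SHUT → SEND
read 'q': SEND → IDLE
read 'r': IDLE → SEND
read 'q': SEND → IDLE
read 'p': IDLE → SEND
read 'p': SEND → SPIN
read 'p': SPIN → SEND
read 'q': SEND → IDLE
read 'p': IDLE → SEND
read 'q': SEND → IDLE
read 'r': IDLE → SEND
End state SEND is accepting.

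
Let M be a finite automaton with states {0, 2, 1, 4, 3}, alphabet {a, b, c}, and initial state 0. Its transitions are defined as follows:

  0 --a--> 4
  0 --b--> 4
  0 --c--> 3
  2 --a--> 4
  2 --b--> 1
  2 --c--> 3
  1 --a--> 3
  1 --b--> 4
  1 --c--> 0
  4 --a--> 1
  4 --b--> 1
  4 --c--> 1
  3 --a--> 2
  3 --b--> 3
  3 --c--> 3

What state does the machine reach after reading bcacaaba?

3

start at 0
read 'b': 0 → 4
read 'c': 4 → 1
read 'a': 1 → 3
read 'c': 3 → 3
read 'a': 3 → 2
read 'a': 2 → 4
read 'b': 4 → 1
read 'a': 1 → 3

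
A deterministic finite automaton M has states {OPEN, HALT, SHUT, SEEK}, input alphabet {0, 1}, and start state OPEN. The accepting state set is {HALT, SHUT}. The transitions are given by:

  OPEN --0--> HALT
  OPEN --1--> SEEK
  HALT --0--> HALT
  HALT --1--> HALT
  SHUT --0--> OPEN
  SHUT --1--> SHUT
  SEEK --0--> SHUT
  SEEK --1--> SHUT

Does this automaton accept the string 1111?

OPEN → SEEK → SHUT → SHUT → SHUT
End state SHUT is accepting.

Yes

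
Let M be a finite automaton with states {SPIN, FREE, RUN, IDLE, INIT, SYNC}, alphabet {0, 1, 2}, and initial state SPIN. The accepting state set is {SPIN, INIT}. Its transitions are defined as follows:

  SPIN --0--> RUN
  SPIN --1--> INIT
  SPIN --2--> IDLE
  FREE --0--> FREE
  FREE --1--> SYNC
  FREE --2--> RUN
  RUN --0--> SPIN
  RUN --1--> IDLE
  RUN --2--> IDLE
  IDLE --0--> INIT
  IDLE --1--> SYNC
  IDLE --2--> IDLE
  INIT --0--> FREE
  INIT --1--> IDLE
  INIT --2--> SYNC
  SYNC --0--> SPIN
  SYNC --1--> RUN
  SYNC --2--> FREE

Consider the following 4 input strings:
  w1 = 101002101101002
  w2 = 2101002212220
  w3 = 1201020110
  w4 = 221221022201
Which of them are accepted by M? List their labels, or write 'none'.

w1:
  start at SPIN
  read '1': SPIN → INIT
  read '0': INIT → FREE
  read '1': FREE → SYNC
  read '0': SYNC → SPIN
  read '0': SPIN → RUN
  read '2': RUN → IDLE
  read '1': IDLE → SYNC
  read '0': SYNC → SPIN
  read '1': SPIN → INIT
  read '1': INIT → IDLE
  read '0': IDLE → INIT
  read '1': INIT → IDLE
  read '0': IDLE → INIT
  read '0': INIT → FREE
  read '2': FREE → RUN
  end RUN, rejected
w2:
  start at SPIN
  read '2': SPIN → IDLE
  read '1': IDLE → SYNC
  read '0': SYNC → SPIN
  read '1': SPIN → INIT
  read '0': INIT → FREE
  read '0': FREE → FREE
  read '2': FREE → RUN
  read '2': RUN → IDLE
  read '1': IDLE → SYNC
  read '2': SYNC → FREE
  read '2': FREE → RUN
  read '2': RUN → IDLE
  read '0': IDLE → INIT
  end INIT, accepted
w3:
  start at SPIN
  read '1': SPIN → INIT
  read '2': INIT → SYNC
  read '0': SYNC → SPIN
  read '1': SPIN → INIT
  read '0': INIT → FREE
  read '2': FREE → RUN
  read '0': RUN → SPIN
  read '1': SPIN → INIT
  read '1': INIT → IDLE
  read '0': IDLE → INIT
  end INIT, accepted
w4:
  start at SPIN
  read '2': SPIN → IDLE
  read '2': IDLE → IDLE
  read '1': IDLE → SYNC
  read '2': SYNC → FREE
  read '2': FREE → RUN
  read '1': RUN → IDLE
  read '0': IDLE → INIT
  read '2': INIT → SYNC
  read '2': SYNC → FREE
  read '2': FREE → RUN
  read '0': RUN → SPIN
  read '1': SPIN → INIT
  end INIT, accepted

w2, w3, w4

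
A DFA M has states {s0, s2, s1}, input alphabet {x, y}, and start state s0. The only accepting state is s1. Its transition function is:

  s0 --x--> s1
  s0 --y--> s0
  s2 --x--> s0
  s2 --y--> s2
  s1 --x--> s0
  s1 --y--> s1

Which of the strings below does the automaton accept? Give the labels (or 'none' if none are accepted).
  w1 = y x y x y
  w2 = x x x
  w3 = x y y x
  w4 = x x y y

w2

w1:
  start at s0
  read 'y': s0 → s0
  read 'x': s0 → s1
  read 'y': s1 → s1
  read 'x': s1 → s0
  read 'y': s0 → s0
  end s0, rejected
w2:
  start at s0
  read 'x': s0 → s1
  read 'x': s1 → s0
  read 'x': s0 → s1
  end s1, accepted
w3:
  start at s0
  read 'x': s0 → s1
  read 'y': s1 → s1
  read 'y': s1 → s1
  read 'x': s1 → s0
  end s0, rejected
w4:
  start at s0
  read 'x': s0 → s1
  read 'x': s1 → s0
  read 'y': s0 → s0
  read 'y': s0 → s0
  end s0, rejected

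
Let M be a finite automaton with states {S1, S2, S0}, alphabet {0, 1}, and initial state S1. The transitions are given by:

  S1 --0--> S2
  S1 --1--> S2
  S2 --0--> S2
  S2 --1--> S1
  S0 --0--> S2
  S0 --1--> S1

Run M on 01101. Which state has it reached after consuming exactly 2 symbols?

Trace: S1 -0-> S2 -1-> S1
After 2 symbols: S1.

S1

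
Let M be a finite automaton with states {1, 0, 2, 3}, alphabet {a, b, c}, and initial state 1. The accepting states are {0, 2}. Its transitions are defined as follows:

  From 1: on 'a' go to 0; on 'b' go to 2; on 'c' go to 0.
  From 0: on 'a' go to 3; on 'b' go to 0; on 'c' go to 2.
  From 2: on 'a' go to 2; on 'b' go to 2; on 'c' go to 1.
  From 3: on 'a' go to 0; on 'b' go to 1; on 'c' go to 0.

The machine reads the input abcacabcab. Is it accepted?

1 → 0 → 0 → 2 → 2 → 1 → 0 → 0 → 2 → 2 → 2
End state 2 is accepting.

Yes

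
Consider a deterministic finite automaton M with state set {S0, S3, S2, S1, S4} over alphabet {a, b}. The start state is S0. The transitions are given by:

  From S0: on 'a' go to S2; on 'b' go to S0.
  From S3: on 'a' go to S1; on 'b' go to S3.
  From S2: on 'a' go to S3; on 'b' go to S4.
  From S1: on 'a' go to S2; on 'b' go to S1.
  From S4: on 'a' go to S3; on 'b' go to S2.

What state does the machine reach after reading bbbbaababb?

start at S0
read 'b': S0 → S0
read 'b': S0 → S0
read 'b': S0 → S0
read 'b': S0 → S0
read 'a': S0 → S2
read 'a': S2 → S3
read 'b': S3 → S3
read 'a': S3 → S1
read 'b': S1 → S1
read 'b': S1 → S1

S1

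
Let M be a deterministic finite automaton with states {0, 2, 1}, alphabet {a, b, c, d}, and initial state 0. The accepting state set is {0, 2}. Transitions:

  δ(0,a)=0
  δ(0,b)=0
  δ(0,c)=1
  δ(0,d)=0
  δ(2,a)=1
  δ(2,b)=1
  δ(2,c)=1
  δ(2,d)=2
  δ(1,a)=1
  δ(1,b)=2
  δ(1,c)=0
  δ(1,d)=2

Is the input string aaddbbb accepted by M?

Yes

0 → 0 → 0 → 0 → 0 → 0 → 0 → 0
End state 0 is accepting.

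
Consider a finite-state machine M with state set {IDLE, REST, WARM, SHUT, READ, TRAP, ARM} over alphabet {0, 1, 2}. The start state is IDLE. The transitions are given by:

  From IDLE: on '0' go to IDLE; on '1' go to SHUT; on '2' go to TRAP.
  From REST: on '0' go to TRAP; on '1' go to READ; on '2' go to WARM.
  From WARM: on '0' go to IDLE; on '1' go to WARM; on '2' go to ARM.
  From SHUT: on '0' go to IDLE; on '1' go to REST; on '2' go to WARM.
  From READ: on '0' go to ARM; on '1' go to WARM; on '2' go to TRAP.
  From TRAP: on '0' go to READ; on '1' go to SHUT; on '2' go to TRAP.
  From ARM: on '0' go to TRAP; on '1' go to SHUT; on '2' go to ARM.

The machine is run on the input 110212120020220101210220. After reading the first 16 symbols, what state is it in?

WARM

IDLE → SHUT → REST → TRAP → TRAP → SHUT → WARM → WARM → ARM → TRAP → READ → TRAP → READ → TRAP → TRAP → READ → WARM
After 16 symbols: WARM.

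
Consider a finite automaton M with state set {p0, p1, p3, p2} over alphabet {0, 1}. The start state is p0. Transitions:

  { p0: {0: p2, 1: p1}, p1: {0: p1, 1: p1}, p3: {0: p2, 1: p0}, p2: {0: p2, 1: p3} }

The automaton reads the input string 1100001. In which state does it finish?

Trace: p0 -1-> p1 -1-> p1 -0-> p1 -0-> p1 -0-> p1 -0-> p1 -1-> p1

p1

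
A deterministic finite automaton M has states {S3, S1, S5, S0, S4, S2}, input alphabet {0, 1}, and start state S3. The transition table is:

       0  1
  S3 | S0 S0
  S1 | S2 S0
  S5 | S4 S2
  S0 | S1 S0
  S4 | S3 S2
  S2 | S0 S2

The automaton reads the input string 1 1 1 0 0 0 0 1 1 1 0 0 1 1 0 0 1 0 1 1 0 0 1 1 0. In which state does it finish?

S0

Trace: S3 -1-> S0 -1-> S0 -1-> S0 -0-> S1 -0-> S2 -0-> S0 -0-> S1 -1-> S0 -1-> S0 -1-> S0 -0-> S1 -0-> S2 -1-> S2 -1-> S2 -0-> S0 -0-> S1 -1-> S0 -0-> S1 -1-> S0 -1-> S0 -0-> S1 -0-> S2 -1-> S2 -1-> S2 -0-> S0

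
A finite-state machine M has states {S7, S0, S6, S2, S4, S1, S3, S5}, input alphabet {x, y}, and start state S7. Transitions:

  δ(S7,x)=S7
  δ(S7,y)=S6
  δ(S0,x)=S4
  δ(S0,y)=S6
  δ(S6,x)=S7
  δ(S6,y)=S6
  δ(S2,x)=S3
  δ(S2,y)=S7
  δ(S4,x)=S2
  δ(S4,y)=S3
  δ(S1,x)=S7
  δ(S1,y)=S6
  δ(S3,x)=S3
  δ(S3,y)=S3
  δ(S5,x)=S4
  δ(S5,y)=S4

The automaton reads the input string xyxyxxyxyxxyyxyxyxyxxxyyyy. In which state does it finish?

S6

S7 → S7 → S6 → S7 → S6 → S7 → S7 → S6 → S7 → S6 → S7 → S7 → S6 → S6 → S7 → S6 → S7 → S6 → S7 → S6 → S7 → S7 → S7 → S6 → S6 → S6 → S6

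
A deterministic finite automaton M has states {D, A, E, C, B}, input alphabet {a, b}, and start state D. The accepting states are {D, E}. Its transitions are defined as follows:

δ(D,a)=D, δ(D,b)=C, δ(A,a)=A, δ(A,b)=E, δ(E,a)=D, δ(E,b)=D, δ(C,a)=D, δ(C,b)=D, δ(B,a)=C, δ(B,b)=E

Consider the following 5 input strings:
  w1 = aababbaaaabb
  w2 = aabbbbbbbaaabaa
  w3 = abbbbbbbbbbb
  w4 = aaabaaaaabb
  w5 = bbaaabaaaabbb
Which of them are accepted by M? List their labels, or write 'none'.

w1, w2, w4

w1: D → D → D → C → D → C → D → D → D → D → D → C → D  → end D, accepted
w2: D → D → D → C → D → C → D → C → D → C → D → D → D → C → D → D  → end D, accepted
w3: D → D → C → D → C → D → C → D → C → D → C → D → C  → end C, rejected
w4: D → D → D → D → C → D → D → D → D → D → C → D  → end D, accepted
w5: D → C → D → D → D → D → C → D → D → D → D → C → D → C  → end C, rejected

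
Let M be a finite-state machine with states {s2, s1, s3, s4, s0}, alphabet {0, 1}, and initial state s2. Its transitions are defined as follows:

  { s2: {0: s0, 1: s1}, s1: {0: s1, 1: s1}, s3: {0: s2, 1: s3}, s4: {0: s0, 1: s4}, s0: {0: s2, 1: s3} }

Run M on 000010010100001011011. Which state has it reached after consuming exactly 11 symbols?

s2 → s0 → s2 → s0 → s2 → s1 → s1 → s1 → s1 → s1 → s1 → s1
After 11 symbols: s1.

s1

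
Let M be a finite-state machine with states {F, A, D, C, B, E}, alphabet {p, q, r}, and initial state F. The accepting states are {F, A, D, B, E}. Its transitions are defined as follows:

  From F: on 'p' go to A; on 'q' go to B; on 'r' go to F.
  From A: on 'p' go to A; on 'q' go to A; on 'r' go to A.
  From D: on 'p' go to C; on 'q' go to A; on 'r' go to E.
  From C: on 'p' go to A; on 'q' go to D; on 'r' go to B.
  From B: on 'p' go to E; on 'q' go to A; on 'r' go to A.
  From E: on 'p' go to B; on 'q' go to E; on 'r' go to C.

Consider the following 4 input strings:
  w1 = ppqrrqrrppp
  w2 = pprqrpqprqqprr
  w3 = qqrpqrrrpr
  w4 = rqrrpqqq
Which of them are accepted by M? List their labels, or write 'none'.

w1:
  start at F
  read 'p': F → A
  read 'p': A → A
  read 'q': A → A
  read 'r': A → A
  read 'r': A → A
  read 'q': A → A
  read 'r': A → A
  read 'r': A → A
  read 'p': A → A
  read 'p': A → A
  read 'p': A → A
  end A, accepted
w2:
  start at F
  read 'p': F → A
  read 'p': A → A
  read 'r': A → A
  read 'q': A → A
  read 'r': A → A
  read 'p': A → A
  read 'q': A → A
  read 'p': A → A
  read 'r': A → A
  read 'q': A → A
  read 'q': A → A
  read 'p': A → A
  read 'r': A → A
  read 'r': A → A
  end A, accepted
w3:
  start at F
  read 'q': F → B
  read 'q': B → A
  read 'r': A → A
  read 'p': A → A
  read 'q': A → A
  read 'r': A → A
  read 'r': A → A
  read 'r': A → A
  read 'p': A → A
  read 'r': A → A
  end A, accepted
w4:
  start at F
  read 'r': F → F
  read 'q': F → B
  read 'r': B → A
  read 'r': A → A
  read 'p': A → A
  read 'q': A → A
  read 'q': A → A
  read 'q': A → A
  end A, accepted

w1, w2, w3, w4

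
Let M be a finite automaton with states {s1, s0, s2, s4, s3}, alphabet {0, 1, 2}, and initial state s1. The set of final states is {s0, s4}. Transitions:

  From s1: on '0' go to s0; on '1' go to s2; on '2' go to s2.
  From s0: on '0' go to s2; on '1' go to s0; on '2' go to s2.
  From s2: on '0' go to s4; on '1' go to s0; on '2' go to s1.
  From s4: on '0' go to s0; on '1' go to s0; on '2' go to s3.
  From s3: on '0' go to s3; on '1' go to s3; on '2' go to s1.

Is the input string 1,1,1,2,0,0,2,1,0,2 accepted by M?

No

Trace: s1 -1-> s2 -1-> s0 -1-> s0 -2-> s2 -0-> s4 -0-> s0 -2-> s2 -1-> s0 -0-> s2 -2-> s1
End state s1 is not accepting.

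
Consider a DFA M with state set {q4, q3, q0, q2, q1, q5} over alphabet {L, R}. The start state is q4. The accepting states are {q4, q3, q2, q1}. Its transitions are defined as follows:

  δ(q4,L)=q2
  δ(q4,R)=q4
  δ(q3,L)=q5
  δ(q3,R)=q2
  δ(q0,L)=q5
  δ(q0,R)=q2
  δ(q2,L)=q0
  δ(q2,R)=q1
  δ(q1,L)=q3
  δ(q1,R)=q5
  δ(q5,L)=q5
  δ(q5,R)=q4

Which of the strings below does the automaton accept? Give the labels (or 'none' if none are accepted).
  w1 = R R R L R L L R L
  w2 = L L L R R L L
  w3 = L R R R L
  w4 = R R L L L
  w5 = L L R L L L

w1: q4 → q4 → q4 → q4 → q2 → q1 → q3 → q5 → q4 → q2  → end q2, accepted
w2: q4 → q2 → q0 → q5 → q4 → q4 → q2 → q0  → end q0, rejected
w3: q4 → q2 → q1 → q5 → q4 → q2  → end q2, accepted
w4: q4 → q4 → q4 → q2 → q0 → q5  → end q5, rejected
w5: q4 → q2 → q0 → q2 → q0 → q5 → q5  → end q5, rejected

w1, w3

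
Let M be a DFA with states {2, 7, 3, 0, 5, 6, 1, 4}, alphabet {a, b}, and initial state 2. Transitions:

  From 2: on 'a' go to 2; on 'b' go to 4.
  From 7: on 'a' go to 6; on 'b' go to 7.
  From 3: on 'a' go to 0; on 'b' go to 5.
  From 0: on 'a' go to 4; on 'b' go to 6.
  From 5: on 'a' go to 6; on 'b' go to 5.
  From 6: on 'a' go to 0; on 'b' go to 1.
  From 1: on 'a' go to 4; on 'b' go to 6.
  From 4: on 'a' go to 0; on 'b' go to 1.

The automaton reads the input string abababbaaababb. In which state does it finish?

Trace: 2 -a-> 2 -b-> 4 -a-> 0 -b-> 6 -a-> 0 -b-> 6 -b-> 1 -a-> 4 -a-> 0 -a-> 4 -b-> 1 -a-> 4 -b-> 1 -b-> 6

6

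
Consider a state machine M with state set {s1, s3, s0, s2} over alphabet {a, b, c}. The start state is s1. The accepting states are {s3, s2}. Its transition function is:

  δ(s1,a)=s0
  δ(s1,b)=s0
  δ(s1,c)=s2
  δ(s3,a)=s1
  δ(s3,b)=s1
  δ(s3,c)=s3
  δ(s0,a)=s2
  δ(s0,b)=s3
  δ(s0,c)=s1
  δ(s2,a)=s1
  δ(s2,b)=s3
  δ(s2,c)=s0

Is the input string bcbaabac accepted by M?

s1 → s0 → s1 → s0 → s2 → s1 → s0 → s2 → s0
End state s0 is not accepting.

No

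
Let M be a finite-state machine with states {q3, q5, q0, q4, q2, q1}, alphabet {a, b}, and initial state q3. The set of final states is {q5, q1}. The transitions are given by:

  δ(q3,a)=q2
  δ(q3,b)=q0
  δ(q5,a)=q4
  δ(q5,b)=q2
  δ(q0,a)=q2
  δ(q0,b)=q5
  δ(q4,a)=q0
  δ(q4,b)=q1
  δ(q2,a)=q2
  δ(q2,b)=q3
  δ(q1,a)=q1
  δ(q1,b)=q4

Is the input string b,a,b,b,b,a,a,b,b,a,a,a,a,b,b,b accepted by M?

start at q3
read 'b': q3 → q0
read 'a': q0 → q2
read 'b': q2 → q3
read 'b': q3 → q0
read 'b': q0 → q5
read 'a': q5 → q4
read 'a': q4 → q0
read 'b': q0 → q5
read 'b': q5 → q2
read 'a': q2 → q2
read 'a': q2 → q2
read 'a': q2 → q2
read 'a': q2 → q2
read 'b': q2 → q3
read 'b': q3 → q0
read 'b': q0 → q5
End state q5 is accepting.

Yes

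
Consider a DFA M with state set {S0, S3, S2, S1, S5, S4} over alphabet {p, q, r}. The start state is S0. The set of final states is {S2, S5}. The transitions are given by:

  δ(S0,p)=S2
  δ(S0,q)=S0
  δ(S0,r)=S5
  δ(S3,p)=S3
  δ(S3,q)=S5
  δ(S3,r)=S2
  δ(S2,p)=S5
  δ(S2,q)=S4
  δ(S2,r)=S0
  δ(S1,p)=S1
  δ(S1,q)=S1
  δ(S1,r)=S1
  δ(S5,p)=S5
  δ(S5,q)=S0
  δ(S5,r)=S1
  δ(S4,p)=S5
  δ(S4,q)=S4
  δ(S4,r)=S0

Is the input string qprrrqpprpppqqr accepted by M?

start at S0
read 'q': S0 → S0
read 'p': S0 → S2
read 'r': S2 → S0
read 'r': S0 → S5
read 'r': S5 → S1
read 'q': S1 → S1
read 'p': S1 → S1
read 'p': S1 → S1
read 'r': S1 → S1
read 'p': S1 → S1
read 'p': S1 → S1
read 'p': S1 → S1
read 'q': S1 → S1
read 'q': S1 → S1
read 'r': S1 → S1
End state S1 is not accepting.

No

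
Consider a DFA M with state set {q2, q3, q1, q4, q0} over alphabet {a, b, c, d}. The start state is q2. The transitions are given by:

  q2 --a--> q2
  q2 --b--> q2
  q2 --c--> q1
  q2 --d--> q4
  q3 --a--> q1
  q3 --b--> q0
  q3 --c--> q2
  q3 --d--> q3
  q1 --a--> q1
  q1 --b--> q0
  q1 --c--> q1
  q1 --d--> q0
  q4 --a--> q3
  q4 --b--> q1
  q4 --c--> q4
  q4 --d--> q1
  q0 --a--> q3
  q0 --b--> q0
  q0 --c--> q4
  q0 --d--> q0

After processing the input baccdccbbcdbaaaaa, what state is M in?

q1

Trace: q2 -b-> q2 -a-> q2 -c-> q1 -c-> q1 -d-> q0 -c-> q4 -c-> q4 -b-> q1 -b-> q0 -c-> q4 -d-> q1 -b-> q0 -a-> q3 -a-> q1 -a-> q1 -a-> q1 -a-> q1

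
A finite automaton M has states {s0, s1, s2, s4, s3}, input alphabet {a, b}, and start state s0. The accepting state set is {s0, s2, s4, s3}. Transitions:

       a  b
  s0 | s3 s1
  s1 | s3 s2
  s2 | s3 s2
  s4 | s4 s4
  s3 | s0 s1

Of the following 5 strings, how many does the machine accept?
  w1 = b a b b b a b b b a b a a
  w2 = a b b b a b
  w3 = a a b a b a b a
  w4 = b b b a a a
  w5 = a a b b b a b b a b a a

w1: Trace: s0 -b-> s1 -a-> s3 -b-> s1 -b-> s2 -b-> s2 -a-> s3 -b-> s1 -b-> s2 -b-> s2 -a-> s3 -b-> s1 -a-> s3 -a-> s0  → end s0, accepted
w2: Trace: s0 -a-> s3 -b-> s1 -b-> s2 -b-> s2 -a-> s3 -b-> s1  → end s1, rejected
w3: Trace: s0 -a-> s3 -a-> s0 -b-> s1 -a-> s3 -b-> s1 -a-> s3 -b-> s1 -a-> s3  → end s3, accepted
w4: Trace: s0 -b-> s1 -b-> s2 -b-> s2 -a-> s3 -a-> s0 -a-> s3  → end s3, accepted
w5: Trace: s0 -a-> s3 -a-> s0 -b-> s1 -b-> s2 -b-> s2 -a-> s3 -b-> s1 -b-> s2 -a-> s3 -b-> s1 -a-> s3 -a-> s0  → end s0, accepted

4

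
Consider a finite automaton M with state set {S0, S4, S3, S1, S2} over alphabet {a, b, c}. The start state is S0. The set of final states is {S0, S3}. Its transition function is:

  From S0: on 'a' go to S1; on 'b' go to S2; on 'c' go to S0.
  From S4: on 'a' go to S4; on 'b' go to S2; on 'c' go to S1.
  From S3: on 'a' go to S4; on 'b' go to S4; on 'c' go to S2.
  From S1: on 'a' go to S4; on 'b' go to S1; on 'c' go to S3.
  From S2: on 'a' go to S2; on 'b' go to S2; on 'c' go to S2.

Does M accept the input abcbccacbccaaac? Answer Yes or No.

Trace: S0 -a-> S1 -b-> S1 -c-> S3 -b-> S4 -c-> S1 -c-> S3 -a-> S4 -c-> S1 -b-> S1 -c-> S3 -c-> S2 -a-> S2 -a-> S2 -a-> S2 -c-> S2
End state S2 is not accepting.

No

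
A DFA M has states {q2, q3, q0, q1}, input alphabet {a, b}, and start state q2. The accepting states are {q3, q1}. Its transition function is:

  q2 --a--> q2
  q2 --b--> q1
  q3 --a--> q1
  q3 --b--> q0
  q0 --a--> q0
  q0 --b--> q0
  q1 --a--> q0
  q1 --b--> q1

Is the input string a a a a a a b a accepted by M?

No

q2 → q2 → q2 → q2 → q2 → q2 → q2 → q1 → q0
End state q0 is not accepting.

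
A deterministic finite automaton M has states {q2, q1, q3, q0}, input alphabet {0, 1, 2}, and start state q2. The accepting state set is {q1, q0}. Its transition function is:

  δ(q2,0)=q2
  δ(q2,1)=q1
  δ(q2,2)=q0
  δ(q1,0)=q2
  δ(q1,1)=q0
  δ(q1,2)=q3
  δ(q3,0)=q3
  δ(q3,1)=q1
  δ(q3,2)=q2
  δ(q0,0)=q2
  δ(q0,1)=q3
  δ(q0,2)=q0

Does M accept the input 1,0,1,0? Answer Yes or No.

No

start at q2
read '1': q2 → q1
read '0': q1 → q2
read '1': q2 → q1
read '0': q1 → q2
End state q2 is not accepting.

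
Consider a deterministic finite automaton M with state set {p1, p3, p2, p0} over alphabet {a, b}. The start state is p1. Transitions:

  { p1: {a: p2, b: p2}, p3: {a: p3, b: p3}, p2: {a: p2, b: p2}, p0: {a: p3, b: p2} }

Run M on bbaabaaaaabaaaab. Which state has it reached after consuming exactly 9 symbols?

p2

p1 → p2 → p2 → p2 → p2 → p2 → p2 → p2 → p2 → p2
After 9 symbols: p2.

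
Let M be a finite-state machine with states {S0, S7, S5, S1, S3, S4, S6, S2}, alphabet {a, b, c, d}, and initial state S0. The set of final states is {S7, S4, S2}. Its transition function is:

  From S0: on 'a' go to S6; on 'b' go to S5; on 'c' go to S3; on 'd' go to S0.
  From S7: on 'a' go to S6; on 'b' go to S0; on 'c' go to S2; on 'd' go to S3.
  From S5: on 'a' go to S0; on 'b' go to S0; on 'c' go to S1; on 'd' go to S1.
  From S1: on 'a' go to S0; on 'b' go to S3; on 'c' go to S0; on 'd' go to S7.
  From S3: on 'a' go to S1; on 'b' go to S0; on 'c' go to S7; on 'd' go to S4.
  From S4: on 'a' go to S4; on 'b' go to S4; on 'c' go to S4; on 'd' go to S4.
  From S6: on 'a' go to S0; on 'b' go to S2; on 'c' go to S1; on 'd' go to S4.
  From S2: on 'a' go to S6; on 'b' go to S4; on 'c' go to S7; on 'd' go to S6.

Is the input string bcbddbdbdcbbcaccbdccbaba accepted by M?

Yes

Trace: S0 -b-> S5 -c-> S1 -b-> S3 -d-> S4 -d-> S4 -b-> S4 -d-> S4 -b-> S4 -d-> S4 -c-> S4 -b-> S4 -b-> S4 -c-> S4 -a-> S4 -c-> S4 -c-> S4 -b-> S4 -d-> S4 -c-> S4 -c-> S4 -b-> S4 -a-> S4 -b-> S4 -a-> S4
End state S4 is accepting.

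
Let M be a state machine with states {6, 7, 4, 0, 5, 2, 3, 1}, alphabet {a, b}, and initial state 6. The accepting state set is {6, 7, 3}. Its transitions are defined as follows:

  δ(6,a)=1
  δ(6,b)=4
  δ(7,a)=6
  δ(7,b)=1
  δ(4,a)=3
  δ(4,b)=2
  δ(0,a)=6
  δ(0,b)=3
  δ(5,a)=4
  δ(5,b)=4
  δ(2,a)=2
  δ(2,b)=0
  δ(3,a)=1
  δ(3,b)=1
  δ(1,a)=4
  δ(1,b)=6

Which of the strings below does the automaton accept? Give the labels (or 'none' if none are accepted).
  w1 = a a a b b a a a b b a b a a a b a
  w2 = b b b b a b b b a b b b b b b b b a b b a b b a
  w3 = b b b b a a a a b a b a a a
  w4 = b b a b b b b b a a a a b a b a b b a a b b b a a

w3

w1: 6 → 1 → 4 → 3 → 1 → 6 → 1 → 4 → 3 → 1 → 6 → 1 → 6 → 1 → 4 → 3 → 1 → 4  → end 4, rejected
w2: 6 → 4 → 2 → 0 → 3 → 1 → 6 → 4 → 2 → 2 → 0 → 3 → 1 → 6 → 4 → 2 → 0 → 3 → 1 → 6 → 4 → 3 → 1 → 6 → 1  → end 1, rejected
w3: 6 → 4 → 2 → 0 → 3 → 1 → 4 → 3 → 1 → 6 → 1 → 6 → 1 → 4 → 3  → end 3, accepted
w4: 6 → 4 → 2 → 2 → 0 → 3 → 1 → 6 → 4 → 3 → 1 → 4 → 3 → 1 → 4 → 2 → 2 → 0 → 3 → 1 → 4 → 2 → 0 → 3 → 1 → 4  → end 4, rejected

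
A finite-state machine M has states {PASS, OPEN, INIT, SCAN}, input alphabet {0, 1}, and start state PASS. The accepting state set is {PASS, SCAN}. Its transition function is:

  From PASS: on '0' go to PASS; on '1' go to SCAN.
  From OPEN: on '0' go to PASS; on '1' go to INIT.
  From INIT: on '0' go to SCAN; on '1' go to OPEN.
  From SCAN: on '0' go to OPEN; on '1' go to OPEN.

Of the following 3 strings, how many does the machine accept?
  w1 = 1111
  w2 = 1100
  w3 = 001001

2

w1: PASS → SCAN → OPEN → INIT → OPEN  → end OPEN, rejected
w2: PASS → SCAN → OPEN → PASS → PASS  → end PASS, accepted
w3: PASS → PASS → PASS → SCAN → OPEN → PASS → SCAN  → end SCAN, accepted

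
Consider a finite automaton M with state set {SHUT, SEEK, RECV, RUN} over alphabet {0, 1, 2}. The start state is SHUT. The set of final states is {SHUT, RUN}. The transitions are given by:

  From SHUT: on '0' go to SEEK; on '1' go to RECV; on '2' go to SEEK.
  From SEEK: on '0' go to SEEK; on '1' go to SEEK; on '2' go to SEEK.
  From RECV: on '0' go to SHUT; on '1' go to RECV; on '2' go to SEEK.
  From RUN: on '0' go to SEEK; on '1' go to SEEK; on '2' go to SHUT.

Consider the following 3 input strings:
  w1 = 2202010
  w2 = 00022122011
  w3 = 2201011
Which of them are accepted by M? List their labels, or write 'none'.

none

w1:
  start at SHUT
  read '2': SHUT → SEEK
  read '2': SEEK → SEEK
  read '0': SEEK → SEEK
  read '2': SEEK → SEEK
  read '0': SEEK → SEEK
  read '1': SEEK → SEEK
  read '0': SEEK → SEEK
  end SEEK, rejected
w2:
  start at SHUT
  read '0': SHUT → SEEK
  read '0': SEEK → SEEK
  read '0': SEEK → SEEK
  read '2': SEEK → SEEK
  read '2': SEEK → SEEK
  read '1': SEEK → SEEK
  read '2': SEEK → SEEK
  read '2': SEEK → SEEK
  read '0': SEEK → SEEK
  read '1': SEEK → SEEK
  read '1': SEEK → SEEK
  end SEEK, rejected
w3:
  start at SHUT
  read '2': SHUT → SEEK
  read '2': SEEK → SEEK
  read '0': SEEK → SEEK
  read '1': SEEK → SEEK
  read '0': SEEK → SEEK
  read '1': SEEK → SEEK
  read '1': SEEK → SEEK
  end SEEK, rejected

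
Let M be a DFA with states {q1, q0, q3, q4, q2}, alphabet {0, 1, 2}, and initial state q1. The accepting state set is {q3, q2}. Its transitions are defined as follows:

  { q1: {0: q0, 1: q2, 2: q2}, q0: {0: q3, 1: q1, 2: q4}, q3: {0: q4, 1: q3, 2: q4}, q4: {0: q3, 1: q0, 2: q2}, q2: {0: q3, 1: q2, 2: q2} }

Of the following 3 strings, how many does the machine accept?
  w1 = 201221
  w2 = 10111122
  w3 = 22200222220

w1:
  start at q1
  read '2': q1 → q2
  read '0': q2 → q3
  read '1': q3 → q3
  read '2': q3 → q4
  read '2': q4 → q2
  read '1': q2 → q2
  end q2, accepted
w2:
  start at q1
  read '1': q1 → q2
  read '0': q2 → q3
  read '1': q3 → q3
  read '1': q3 → q3
  read '1': q3 → q3
  read '1': q3 → q3
  read '2': q3 → q4
  read '2': q4 → q2
  end q2, accepted
w3:
  start at q1
  read '2': q1 → q2
  read '2': q2 → q2
  read '2': q2 → q2
  read '0': q2 → q3
  read '0': q3 → q4
  read '2': q4 → q2
  read '2': q2 → q2
  read '2': q2 → q2
  read '2': q2 → q2
  read '2': q2 → q2
  read '0': q2 → q3
  end q3, accepted

3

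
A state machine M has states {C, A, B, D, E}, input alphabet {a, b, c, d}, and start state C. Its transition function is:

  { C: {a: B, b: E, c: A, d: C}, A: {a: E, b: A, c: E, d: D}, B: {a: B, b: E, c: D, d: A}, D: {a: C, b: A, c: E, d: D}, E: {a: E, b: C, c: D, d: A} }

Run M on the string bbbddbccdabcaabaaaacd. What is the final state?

D

Trace: C -b-> E -b-> C -b-> E -d-> A -d-> D -b-> A -c-> E -c-> D -d-> D -a-> C -b-> E -c-> D -a-> C -a-> B -b-> E -a-> E -a-> E -a-> E -a-> E -c-> D -d-> D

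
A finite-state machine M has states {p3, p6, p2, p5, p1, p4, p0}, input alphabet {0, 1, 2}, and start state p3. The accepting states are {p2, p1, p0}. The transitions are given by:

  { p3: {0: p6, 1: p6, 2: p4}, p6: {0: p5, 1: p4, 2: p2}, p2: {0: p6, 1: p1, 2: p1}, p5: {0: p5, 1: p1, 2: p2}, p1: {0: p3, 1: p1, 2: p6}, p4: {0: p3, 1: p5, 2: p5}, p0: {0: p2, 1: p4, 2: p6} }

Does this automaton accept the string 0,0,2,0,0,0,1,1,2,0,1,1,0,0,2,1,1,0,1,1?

No

start at p3
read '0': p3 → p6
read '0': p6 → p5
read '2': p5 → p2
read '0': p2 → p6
read '0': p6 → p5
read '0': p5 → p5
read '1': p5 → p1
read '1': p1 → p1
read '2': p1 → p6
read '0': p6 → p5
read '1': p5 → p1
read '1': p1 → p1
read '0': p1 → p3
read '0': p3 → p6
read '2': p6 → p2
read '1': p2 → p1
read '1': p1 → p1
read '0': p1 → p3
read '1': p3 → p6
read '1': p6 → p4
End state p4 is not accepting.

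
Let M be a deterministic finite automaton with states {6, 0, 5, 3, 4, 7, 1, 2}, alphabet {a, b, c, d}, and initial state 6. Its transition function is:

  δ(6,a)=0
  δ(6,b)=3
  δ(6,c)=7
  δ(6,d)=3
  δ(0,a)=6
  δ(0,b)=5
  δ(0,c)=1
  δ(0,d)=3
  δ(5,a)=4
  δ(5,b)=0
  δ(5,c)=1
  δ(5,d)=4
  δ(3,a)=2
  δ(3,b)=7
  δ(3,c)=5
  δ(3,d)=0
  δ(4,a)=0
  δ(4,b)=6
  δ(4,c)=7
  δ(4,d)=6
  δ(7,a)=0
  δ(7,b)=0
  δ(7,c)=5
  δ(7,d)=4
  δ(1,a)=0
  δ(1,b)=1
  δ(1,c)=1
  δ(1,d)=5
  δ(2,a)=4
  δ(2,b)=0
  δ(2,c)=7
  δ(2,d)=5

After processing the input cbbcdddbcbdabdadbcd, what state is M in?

5

Trace: 6 -c-> 7 -b-> 0 -b-> 5 -c-> 1 -d-> 5 -d-> 4 -d-> 6 -b-> 3 -c-> 5 -b-> 0 -d-> 3 -a-> 2 -b-> 0 -d-> 3 -a-> 2 -d-> 5 -b-> 0 -c-> 1 -d-> 5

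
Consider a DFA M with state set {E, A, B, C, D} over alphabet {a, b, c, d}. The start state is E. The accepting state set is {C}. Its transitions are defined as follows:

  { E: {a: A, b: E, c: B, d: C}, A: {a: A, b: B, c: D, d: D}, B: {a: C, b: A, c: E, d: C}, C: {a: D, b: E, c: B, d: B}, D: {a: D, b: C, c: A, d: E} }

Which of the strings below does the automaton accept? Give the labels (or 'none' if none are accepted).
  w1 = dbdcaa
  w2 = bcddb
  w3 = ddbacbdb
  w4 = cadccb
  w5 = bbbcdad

none

w1: E → C → E → C → B → C → D  → end D, rejected
w2: E → E → B → C → B → A  → end A, rejected
w3: E → C → B → A → A → D → C → B → A  → end A, rejected
w4: E → B → C → B → E → B → A  → end A, rejected
w5: E → E → E → E → B → C → D → E  → end E, rejected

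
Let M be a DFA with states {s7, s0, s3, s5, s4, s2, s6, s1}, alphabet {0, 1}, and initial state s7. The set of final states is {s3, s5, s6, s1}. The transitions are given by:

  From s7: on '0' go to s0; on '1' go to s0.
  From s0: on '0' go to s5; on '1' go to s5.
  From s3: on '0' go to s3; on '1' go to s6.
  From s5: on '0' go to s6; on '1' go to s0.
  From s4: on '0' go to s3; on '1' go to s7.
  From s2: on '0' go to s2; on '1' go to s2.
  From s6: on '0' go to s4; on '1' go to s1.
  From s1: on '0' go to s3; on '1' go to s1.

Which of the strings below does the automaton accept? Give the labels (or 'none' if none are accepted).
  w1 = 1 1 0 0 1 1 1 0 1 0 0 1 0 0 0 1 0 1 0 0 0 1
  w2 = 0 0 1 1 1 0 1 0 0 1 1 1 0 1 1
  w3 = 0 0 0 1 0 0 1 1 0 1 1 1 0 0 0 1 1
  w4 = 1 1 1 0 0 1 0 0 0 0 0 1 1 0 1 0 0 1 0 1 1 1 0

w1:
  start at s7
  read '1': s7 → s0
  read '1': s0 → s5
  read '0': s5 → s6
  read '0': s6 → s4
  read '1': s4 → s7
  read '1': s7 → s0
  read '1': s0 → s5
  read '0': s5 → s6
  read '1': s6 → s1
  read '0': s1 → s3
  read '0': s3 → s3
  read '1': s3 → s6
  read '0': s6 → s4
  read '0': s4 → s3
  read '0': s3 → s3
  read '1': s3 → s6
  read '0': s6 → s4
  read '1': s4 → s7
  read '0': s7 → s0
  read '0': s0 → s5
  read '0': s5 → s6
  read '1': s6 → s1
  end s1, accepted
w2:
  start at s7
  read '0': s7 → s0
  read '0': s0 → s5
  read '1': s5 → s0
  read '1': s0 → s5
  read '1': s5 → s0
  read '0': s0 → s5
  read '1': s5 → s0
  read '0': s0 → s5
  read '0': s5 → s6
  read '1': s6 → s1
  read '1': s1 → s1
  read '1': s1 → s1
  read '0': s1 → s3
  read '1': s3 → s6
  read '1': s6 → s1
  end s1, accepted
w3:
  start at s7
  read '0': s7 → s0
  read '0': s0 → s5
  read '0': s5 → s6
  read '1': s6 → s1
  read '0': s1 → s3
  read '0': s3 → s3
  read '1': s3 → s6
  read '1': s6 → s1
  read '0': s1 → s3
  read '1': s3 → s6
  read '1': s6 → s1
  read '1': s1 → s1
  read '0': s1 → s3
  read '0': s3 → s3
  read '0': s3 → s3
  read '1': s3 → s6
  read '1': s6 → s1
  end s1, accepted
w4:
  start at s7
  read '1': s7 → s0
  read '1': s0 → s5
  read '1': s5 → s0
  read '0': s0 → s5
  read '0': s5 → s6
  read '1': s6 → s1
  read '0': s1 → s3
  read '0': s3 → s3
  read '0': s3 → s3
  read '0': s3 → s3
  read '0': s3 → s3
  read '1': s3 → s6
  read '1': s6 → s1
  read '0': s1 → s3
  read '1': s3 → s6
  read '0': s6 → s4
  read '0': s4 → s3
  read '1': s3 → s6
  read '0': s6 → s4
  read '1': s4 → s7
  read '1': s7 → s0
  read '1': s0 → s5
  read '0': s5 → s6
  end s6, accepted

w1, w2, w3, w4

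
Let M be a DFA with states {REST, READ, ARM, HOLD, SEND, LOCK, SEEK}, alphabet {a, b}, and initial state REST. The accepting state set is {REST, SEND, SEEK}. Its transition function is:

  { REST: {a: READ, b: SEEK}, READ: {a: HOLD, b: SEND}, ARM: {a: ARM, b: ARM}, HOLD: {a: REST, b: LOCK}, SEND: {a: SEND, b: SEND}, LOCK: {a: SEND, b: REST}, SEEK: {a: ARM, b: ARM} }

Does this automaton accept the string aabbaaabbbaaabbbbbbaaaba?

start at REST
read 'a': REST → READ
read 'a': READ → HOLD
read 'b': HOLD → LOCK
read 'b': LOCK → REST
read 'a': REST → READ
read 'a': READ → HOLD
read 'a': HOLD → REST
read 'b': REST → SEEK
read 'b': SEEK → ARM
read 'b': ARM → ARM
read 'a': ARM → ARM
read 'a': ARM → ARM
read 'a': ARM → ARM
read 'b': ARM → ARM
read 'b': ARM → ARM
read 'b': ARM → ARM
read 'b': ARM → ARM
read 'b': ARM → ARM
read 'b': ARM → ARM
read 'a': ARM → ARM
read 'a': ARM → ARM
read 'a': ARM → ARM
read 'b': ARM → ARM
read 'a': ARM → ARM
End state ARM is not accepting.

No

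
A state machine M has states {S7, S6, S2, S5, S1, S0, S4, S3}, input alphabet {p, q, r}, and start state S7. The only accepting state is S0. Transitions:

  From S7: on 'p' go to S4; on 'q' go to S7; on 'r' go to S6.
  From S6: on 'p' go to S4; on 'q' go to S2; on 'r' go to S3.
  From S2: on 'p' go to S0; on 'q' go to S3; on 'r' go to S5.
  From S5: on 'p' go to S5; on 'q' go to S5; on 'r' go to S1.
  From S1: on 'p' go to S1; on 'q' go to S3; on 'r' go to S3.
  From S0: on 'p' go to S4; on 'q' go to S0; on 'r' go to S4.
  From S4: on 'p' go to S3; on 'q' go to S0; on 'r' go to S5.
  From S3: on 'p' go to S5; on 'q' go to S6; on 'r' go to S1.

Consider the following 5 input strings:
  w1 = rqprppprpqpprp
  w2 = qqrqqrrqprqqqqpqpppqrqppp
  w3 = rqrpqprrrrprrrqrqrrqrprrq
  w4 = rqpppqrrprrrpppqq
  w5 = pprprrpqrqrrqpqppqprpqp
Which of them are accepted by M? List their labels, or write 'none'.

none

w1: Trace: S7 -r-> S6 -q-> S2 -p-> S0 -r-> S4 -p-> S3 -p-> S5 -p-> S5 -r-> S1 -p-> S1 -q-> S3 -p-> S5 -p-> S5 -r-> S1 -p-> S1  → end S1, rejected
w2: Trace: S7 -q-> S7 -q-> S7 -r-> S6 -q-> S2 -q-> S3 -r-> S1 -r-> S3 -q-> S6 -p-> S4 -r-> S5 -q-> S5 -q-> S5 -q-> S5 -q-> S5 -p-> S5 -q-> S5 -p-> S5 -p-> S5 -p-> S5 -q-> S5 -r-> S1 -q-> S3 -p-> S5 -p-> S5 -p-> S5  → end S5, rejected
w3: Trace: S7 -r-> S6 -q-> S2 -r-> S5 -p-> S5 -q-> S5 -p-> S5 -r-> S1 -r-> S3 -r-> S1 -r-> S3 -p-> S5 -r-> S1 -r-> S3 -r-> S1 -q-> S3 -r-> S1 -q-> S3 -r-> S1 -r-> S3 -q-> S6 -r-> S3 -p-> S5 -r-> S1 -r-> S3 -q-> S6  → end S6, rejected
w4: Trace: S7 -r-> S6 -q-> S2 -p-> S0 -p-> S4 -p-> S3 -q-> S6 -r-> S3 -r-> S1 -p-> S1 -r-> S3 -r-> S1 -r-> S3 -p-> S5 -p-> S5 -p-> S5 -q-> S5 -q-> S5  → end S5, rejected
w5: Trace: S7 -p-> S4 -p-> S3 -r-> S1 -p-> S1 -r-> S3 -r-> S1 -p-> S1 -q-> S3 -r-> S1 -q-> S3 -r-> S1 -r-> S3 -q-> S6 -p-> S4 -q-> S0 -p-> S4 -p-> S3 -q-> S6 -p-> S4 -r-> S5 -p-> S5 -q-> S5 -p-> S5  → end S5, rejected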